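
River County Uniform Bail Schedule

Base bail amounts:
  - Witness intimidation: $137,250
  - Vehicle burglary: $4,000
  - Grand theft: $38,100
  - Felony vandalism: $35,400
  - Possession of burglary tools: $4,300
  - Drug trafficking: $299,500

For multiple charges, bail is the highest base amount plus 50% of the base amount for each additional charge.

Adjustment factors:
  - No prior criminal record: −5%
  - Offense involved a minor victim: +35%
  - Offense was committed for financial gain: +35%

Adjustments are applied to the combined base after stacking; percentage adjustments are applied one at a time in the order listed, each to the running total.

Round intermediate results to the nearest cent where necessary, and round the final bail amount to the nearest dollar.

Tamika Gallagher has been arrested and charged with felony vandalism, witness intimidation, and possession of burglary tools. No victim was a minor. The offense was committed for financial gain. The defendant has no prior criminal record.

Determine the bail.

Base amounts from the schedule: felony vandalism $35,400; witness intimidation $137,250; possession of burglary tools $4,300.
Stacking rule: highest base plus 50% of each additional charge. Highest is witness intimidation at $137,250. Additional: $35,400 × 50% = $17,700; $4,300 × 50% = $2,150. Combined base = $137,250 + $19,850 = $157,100.
No prior criminal record (−5%): $157,100 × 0.95 = $149,245.
Offense was committed for financial gain (+35%): $149,245 × 1.35 = $201,480.75.
Rounded to the nearest dollar: $201,481.

$201,481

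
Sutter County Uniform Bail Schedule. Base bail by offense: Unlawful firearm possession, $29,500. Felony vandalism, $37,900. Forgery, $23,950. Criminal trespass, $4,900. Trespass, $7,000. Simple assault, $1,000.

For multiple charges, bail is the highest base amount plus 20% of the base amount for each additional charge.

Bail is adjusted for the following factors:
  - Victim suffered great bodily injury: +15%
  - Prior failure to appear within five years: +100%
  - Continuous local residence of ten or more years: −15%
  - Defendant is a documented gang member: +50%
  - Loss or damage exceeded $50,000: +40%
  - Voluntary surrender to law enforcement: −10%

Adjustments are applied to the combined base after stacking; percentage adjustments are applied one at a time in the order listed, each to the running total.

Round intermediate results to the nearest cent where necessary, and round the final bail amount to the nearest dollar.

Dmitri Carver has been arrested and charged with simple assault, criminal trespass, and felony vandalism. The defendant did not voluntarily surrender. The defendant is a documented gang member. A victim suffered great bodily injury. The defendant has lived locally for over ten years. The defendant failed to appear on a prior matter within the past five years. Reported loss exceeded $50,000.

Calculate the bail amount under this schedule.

$160,443

Base amounts from the schedule: simple assault $1,000; criminal trespass $4,900; felony vandalism $37,900.
Stacking rule: highest base plus 20% of each additional charge. Highest is felony vandalism at $37,900. Additional: $1,000 × 20% = $200; $4,900 × 20% = $980. Combined base = $37,900 + $1,180 = $39,080.
Victim suffered great bodily injury (+15%): $39,080 × 1.15 = $44,942.
Prior failure to appear within five years (+100%): $44,942 × 2 = $89,884.
Continuous local residence of ten or more years (−15%): $89,884 × 0.85 = $76,401.40.
Defendant is a documented gang member (+50%): $76,401.40 × 1.5 = $114,602.10.
Loss or damage exceeded $50,000 (+40%): $114,602.10 × 1.4 = $160,442.94.
Rounded to the nearest dollar: $160,443.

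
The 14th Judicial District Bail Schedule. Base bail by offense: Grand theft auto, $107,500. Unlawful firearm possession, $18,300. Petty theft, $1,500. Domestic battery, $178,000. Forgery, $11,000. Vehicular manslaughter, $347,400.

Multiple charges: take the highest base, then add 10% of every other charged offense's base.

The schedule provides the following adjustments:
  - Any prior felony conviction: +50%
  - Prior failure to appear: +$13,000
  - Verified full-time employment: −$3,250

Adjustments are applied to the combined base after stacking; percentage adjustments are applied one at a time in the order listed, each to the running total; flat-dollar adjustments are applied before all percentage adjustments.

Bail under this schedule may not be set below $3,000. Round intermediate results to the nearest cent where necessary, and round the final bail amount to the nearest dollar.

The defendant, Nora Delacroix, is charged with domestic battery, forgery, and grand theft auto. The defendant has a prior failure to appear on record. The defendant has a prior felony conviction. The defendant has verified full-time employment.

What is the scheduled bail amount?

$299,400

Base amounts from the schedule: domestic battery $178,000; forgery $11,000; grand theft auto $107,500.
Stacking rule: highest base plus 10% of each additional charge. Highest is domestic battery at $178,000. Additional: $11,000 × 10% = $1,100; $107,500 × 10% = $10,750. Combined base = $178,000 + $11,850 = $189,850.
Prior failure to appear (+$13,000 flat): $189,850 + $13,000 = $202,850.
Verified full-time employment (−$3,250 flat): $202,850 − $3,250 = $199,600.
Any prior felony conviction (+50%): $199,600 × 1.5 = $299,400.
$299,400 is at or above the $3,000 minimum.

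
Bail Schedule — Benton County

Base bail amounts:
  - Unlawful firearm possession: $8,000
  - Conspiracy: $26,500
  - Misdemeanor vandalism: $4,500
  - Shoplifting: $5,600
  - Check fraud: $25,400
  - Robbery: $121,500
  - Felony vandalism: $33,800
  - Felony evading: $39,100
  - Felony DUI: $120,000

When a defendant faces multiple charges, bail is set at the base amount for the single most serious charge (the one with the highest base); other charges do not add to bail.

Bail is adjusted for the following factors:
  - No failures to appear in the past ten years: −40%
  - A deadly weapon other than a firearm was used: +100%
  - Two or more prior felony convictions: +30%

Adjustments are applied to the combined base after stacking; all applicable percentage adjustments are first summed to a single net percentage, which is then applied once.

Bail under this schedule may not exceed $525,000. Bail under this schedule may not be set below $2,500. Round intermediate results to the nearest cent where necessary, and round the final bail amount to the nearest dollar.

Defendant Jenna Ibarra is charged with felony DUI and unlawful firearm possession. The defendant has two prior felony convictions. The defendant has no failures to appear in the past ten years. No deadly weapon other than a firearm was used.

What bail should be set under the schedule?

$108,000

Base amounts from the schedule: felony DUI $120,000; unlawful firearm possession $8,000.
Stacking rule: use the highest base only. Highest is felony DUI at $120,000. Combined base = $120,000.
Net percentage adjustment: −40% +30% = −10%. $120,000 × 0.9 = $108,000.
$108,000 is within the $525,000 maximum.
$108,000 is at or above the $2,500 minimum.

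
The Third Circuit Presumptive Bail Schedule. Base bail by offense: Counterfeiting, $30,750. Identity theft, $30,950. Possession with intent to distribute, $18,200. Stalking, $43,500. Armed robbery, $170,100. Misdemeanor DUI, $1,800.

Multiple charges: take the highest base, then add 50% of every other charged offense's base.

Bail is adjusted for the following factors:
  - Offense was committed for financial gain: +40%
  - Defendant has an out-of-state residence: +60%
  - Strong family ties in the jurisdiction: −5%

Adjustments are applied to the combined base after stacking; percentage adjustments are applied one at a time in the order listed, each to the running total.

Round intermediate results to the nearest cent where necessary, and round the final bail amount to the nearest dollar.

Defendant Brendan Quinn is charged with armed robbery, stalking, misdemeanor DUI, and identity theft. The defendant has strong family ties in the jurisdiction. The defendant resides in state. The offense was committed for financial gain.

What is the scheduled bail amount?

Base amounts from the schedule: armed robbery $170,100; stalking $43,500; misdemeanor DUI $1,800; identity theft $30,950.
Stacking rule: highest base plus 50% of each additional charge. Highest is armed robbery at $170,100. Additional: $43,500 × 50% = $21,750; $1,800 × 50% = $900; $30,950 × 50% = $15,475. Combined base = $170,100 + $38,125 = $208,225.
Offense was committed for financial gain (+40%): $208,225 × 1.4 = $291,515.
Strong family ties in the jurisdiction (−5%): $291,515 × 0.95 = $276,939.25.
Rounded to the nearest dollar: $276,939.

$276,939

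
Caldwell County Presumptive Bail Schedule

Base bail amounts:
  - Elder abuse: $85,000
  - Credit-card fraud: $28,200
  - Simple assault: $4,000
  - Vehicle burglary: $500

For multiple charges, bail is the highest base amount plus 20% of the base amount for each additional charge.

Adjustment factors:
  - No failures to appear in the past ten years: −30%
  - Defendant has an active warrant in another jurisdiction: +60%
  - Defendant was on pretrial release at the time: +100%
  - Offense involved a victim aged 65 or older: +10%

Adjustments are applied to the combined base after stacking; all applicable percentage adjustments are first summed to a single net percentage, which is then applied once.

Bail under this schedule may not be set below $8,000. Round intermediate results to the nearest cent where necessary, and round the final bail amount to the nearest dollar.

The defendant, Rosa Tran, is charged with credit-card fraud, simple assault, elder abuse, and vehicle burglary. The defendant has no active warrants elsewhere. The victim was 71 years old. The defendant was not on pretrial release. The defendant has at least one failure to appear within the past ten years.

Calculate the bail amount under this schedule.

Base amounts from the schedule: credit-card fraud $28,200; simple assault $4,000; elder abuse $85,000; vehicle burglary $500.
Stacking rule: highest base plus 20% of each additional charge. Highest is elder abuse at $85,000. Additional: $28,200 × 20% = $5,640; $4,000 × 20% = $800; $500 × 20% = $100. Combined base = $85,000 + $6,540 = $91,540.
Offense involved a victim aged 65 or older (+10%): $91,540 × 1.1 = $100,694.
$100,694 is at or above the $8,000 minimum.

$100,694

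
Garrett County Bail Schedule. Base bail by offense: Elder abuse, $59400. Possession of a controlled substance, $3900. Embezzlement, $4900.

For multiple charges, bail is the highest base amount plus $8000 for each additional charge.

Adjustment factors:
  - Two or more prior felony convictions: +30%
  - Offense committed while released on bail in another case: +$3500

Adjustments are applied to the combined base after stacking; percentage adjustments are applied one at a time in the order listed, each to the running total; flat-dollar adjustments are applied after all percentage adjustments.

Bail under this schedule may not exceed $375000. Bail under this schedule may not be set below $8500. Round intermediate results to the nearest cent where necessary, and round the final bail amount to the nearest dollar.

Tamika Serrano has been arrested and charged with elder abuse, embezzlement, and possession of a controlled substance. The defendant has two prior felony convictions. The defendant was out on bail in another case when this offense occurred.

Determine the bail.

Base amounts from the schedule: elder abuse $59400; embezzlement $4900; possession of a controlled substance $3900.
Stacking rule: highest base plus $8000 per additional charge. Highest is elder abuse at $59400; 2 additional charges → +$16000. Combined base = $75400.
Two or more prior felony convictions (+30%): $75400 × 1.3 = $98020.
Offense committed while released on bail in another case (+$3500 flat): $98020 + $3500 = $101520.
$101520 is within the $375000 maximum.
$101520 is at or above the $8500 minimum.

$101520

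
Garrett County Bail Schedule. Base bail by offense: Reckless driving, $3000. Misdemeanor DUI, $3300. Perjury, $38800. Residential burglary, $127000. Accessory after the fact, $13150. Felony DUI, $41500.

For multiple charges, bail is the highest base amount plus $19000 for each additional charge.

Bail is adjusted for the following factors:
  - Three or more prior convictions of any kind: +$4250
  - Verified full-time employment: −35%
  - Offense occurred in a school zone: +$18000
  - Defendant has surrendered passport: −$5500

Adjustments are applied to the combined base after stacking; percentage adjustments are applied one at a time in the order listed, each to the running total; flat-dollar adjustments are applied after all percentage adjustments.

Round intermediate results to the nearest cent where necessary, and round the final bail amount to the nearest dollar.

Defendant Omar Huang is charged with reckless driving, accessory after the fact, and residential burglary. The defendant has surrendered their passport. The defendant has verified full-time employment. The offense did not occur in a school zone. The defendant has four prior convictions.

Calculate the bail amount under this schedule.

Base amounts from the schedule: reckless driving $3000; accessory after the fact $13150; residential burglary $127000.
Stacking rule: highest base plus $19000 per additional charge. Highest is residential burglary at $127000; 2 additional charges → +$38000. Combined base = $165000.
Verified full-time employment (−35%): $165000 × 0.65 = $107250.
Three or more prior convictions of any kind (+$4250 flat): $107250 + $4250 = $111500.
Defendant has surrendered passport (−$5500 flat): $111500 − $5500 = $106000.

$106000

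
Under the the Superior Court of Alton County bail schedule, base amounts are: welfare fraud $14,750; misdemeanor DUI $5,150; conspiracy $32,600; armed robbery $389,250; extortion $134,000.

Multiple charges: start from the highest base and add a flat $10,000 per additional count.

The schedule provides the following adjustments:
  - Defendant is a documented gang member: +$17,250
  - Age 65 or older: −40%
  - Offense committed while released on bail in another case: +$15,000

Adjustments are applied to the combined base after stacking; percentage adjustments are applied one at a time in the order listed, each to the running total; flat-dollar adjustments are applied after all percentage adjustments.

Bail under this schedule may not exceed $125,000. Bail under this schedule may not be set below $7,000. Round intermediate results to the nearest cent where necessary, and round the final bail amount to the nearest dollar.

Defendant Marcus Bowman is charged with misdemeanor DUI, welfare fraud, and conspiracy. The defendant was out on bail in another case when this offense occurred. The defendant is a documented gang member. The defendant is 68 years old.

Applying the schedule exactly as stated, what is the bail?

Base amounts from the schedule: misdemeanor DUI $5,150; welfare fraud $14,750; conspiracy $32,600.
Stacking rule: highest base plus $10,000 per additional charge. Highest is conspiracy at $32,600; 2 additional charges → +$20,000. Combined base = $52,600.
Age 65 or older (−40%): $52,600 × 0.6 = $31,560.
Defendant is a documented gang member (+$17,250 flat): $31,560 + $17,250 = $48,810.
Offense committed while released on bail in another case (+$15,000 flat): $48,810 + $15,000 = $63,810.
$63,810 is within the $125,000 maximum.
$63,810 is at or above the $7,000 minimum.

$63,810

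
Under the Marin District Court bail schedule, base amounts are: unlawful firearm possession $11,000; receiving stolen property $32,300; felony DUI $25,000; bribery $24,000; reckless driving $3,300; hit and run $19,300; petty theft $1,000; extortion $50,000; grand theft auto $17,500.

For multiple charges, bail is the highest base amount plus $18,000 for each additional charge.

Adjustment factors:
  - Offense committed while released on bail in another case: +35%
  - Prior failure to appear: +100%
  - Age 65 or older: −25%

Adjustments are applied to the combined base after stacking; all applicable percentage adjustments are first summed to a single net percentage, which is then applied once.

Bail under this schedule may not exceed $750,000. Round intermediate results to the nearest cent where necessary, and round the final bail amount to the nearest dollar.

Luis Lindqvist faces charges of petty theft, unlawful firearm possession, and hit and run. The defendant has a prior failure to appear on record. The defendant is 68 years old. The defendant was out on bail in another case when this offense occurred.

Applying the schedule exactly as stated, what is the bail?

Base amounts from the schedule: petty theft $1,000; unlawful firearm possession $11,000; hit and run $19,300.
Stacking rule: highest base plus $18,000 per additional charge. Highest is hit and run at $19,300; 2 additional charges → +$36,000. Combined base = $55,300.
Net percentage adjustment: +35% +100% −25% = +110%. $55,300 × 2.1 = $116,130.
$116,130 is within the $750,000 maximum.

$116,130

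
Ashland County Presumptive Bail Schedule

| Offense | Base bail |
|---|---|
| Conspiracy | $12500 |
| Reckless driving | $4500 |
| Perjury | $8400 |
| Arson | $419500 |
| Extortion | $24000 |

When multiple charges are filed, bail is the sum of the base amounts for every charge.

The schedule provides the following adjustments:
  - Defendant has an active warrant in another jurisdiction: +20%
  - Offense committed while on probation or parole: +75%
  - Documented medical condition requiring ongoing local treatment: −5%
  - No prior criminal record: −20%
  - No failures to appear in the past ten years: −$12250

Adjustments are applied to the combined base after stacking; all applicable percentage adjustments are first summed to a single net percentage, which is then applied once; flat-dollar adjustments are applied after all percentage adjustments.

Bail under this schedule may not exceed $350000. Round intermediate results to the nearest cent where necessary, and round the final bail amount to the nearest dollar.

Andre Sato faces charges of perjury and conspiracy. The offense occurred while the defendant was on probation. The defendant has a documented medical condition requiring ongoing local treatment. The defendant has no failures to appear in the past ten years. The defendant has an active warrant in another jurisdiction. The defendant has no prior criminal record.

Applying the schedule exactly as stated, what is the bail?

Base amounts from the schedule: perjury $8400; conspiracy $12500.
Stacking rule: sum of all bases. $8400 + $12500 = $20900.
Net percentage adjustment: +20% +75% −5% −20% = +70%. $20900 × 1.7 = $35530.
No failures to appear in the past ten years (−$12250 flat): $35530 − $12250 = $23280.
$23280 is within the $350000 maximum.

$23280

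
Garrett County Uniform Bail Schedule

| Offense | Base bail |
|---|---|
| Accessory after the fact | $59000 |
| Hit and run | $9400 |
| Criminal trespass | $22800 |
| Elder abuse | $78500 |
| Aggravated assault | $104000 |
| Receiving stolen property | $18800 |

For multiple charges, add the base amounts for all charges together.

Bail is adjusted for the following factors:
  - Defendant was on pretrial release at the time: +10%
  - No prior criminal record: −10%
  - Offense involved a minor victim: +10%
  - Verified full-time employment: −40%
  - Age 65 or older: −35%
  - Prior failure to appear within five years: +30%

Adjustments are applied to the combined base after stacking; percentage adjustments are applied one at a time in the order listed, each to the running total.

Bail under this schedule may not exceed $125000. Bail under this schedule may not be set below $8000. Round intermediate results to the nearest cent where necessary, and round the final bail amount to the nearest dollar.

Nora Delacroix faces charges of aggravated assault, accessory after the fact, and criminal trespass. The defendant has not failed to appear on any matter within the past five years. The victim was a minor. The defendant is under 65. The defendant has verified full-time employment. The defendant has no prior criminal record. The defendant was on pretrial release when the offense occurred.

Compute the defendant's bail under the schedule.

$121402

Base amounts from the schedule: aggravated assault $104000; accessory after the fact $59000; criminal trespass $22800.
Stacking rule: sum of all bases. $104000 + $59000 + $22800 = $185800.
Defendant was on pretrial release at the time (+10%): $185800 × 1.1 = $204380.
No prior criminal record (−10%): $204380 × 0.9 = $183942.
Offense involved a minor victim (+10%): $183942 × 1.1 = $202336.20.
Verified full-time employment (−40%): $202336.20 × 0.6 = $121401.72.
$121401.72 is within the $125000 maximum.
$121401.72 is at or above the $8000 minimum.
Rounded to the nearest dollar: $121402.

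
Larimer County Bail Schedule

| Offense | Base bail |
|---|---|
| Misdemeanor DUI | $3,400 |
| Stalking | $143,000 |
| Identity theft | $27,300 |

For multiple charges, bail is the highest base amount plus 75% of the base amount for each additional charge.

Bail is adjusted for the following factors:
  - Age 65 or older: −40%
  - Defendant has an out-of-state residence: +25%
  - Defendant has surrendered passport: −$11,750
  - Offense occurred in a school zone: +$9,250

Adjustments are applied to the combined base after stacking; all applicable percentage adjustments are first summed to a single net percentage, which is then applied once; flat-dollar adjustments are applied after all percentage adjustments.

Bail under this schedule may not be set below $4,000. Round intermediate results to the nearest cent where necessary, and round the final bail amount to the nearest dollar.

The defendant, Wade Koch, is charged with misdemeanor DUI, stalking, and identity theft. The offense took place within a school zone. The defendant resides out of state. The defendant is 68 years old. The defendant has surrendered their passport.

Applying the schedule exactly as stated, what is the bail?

Base amounts from the schedule: misdemeanor DUI $3,400; stalking $143,000; identity theft $27,300.
Stacking rule: highest base plus 75% of each additional charge. Highest is stalking at $143,000. Additional: $3,400 × 75% = $2,550; $27,300 × 75% = $20,475. Combined base = $143,000 + $23,025 = $166,025.
Net percentage adjustment: −40% +25% = −15%. $166,025 × 0.85 = $141,121.25.
Defendant has surrendered passport (−$11,750 flat): $141,121.25 − $11,750 = $129,371.25.
Offense occurred in a school zone (+$9,250 flat): $129,371.25 + $9,250 = $138,621.25.
$138,621.25 is at or above the $4,000 minimum.
Rounded to the nearest dollar: $138,621.

$138,621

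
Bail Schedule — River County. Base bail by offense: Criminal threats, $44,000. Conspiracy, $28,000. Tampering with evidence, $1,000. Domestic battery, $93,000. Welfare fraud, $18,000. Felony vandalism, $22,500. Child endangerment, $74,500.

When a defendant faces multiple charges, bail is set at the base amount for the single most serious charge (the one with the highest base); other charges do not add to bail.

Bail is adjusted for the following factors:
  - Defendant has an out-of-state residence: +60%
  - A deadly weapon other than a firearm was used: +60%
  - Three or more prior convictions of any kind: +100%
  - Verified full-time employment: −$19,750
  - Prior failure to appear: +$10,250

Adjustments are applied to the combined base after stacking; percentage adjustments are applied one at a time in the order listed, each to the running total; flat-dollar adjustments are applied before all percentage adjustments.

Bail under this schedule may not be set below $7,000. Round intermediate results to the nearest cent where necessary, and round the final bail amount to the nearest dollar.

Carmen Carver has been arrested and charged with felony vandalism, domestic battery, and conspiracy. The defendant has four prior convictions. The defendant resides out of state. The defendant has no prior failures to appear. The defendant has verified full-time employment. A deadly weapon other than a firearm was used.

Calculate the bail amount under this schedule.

$375,040

Base amounts from the schedule: felony vandalism $22,500; domestic battery $93,000; conspiracy $28,000.
Stacking rule: use the highest base only. Highest is domestic battery at $93,000. Combined base = $93,000.
Verified full-time employment (−$19,750 flat): $93,000 − $19,750 = $73,250.
Defendant has an out-of-state residence (+60%): $73,250 × 1.6 = $117,200.
A deadly weapon other than a firearm was used (+60%): $117,200 × 1.6 = $187,520.
Three or more prior convictions of any kind (+100%): $187,520 × 2 = $375,040.
$375,040 is at or above the $7,000 minimum.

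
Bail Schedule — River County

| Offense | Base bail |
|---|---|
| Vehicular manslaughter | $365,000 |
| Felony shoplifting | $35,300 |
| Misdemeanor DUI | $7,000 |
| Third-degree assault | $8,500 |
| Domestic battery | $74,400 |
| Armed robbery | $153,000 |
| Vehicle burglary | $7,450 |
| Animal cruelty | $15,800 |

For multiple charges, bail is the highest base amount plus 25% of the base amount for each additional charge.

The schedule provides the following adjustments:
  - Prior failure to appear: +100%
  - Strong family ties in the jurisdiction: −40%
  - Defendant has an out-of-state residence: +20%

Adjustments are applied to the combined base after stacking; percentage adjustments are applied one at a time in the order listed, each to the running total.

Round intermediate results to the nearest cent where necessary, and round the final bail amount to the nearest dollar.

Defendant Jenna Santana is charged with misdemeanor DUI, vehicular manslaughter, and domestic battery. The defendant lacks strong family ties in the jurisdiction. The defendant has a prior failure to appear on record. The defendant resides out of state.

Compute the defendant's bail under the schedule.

Base amounts from the schedule: misdemeanor DUI $7,000; vehicular manslaughter $365,000; domestic battery $74,400.
Stacking rule: highest base plus 25% of each additional charge. Highest is vehicular manslaughter at $365,000. Additional: $7,000 × 25% = $1,750; $74,400 × 25% = $18,600. Combined base = $365,000 + $20,350 = $385,350.
Prior failure to appear (+100%): $385,350 × 2 = $770,700.
Defendant has an out-of-state residence (+20%): $770,700 × 1.2 = $924,840.

$924,840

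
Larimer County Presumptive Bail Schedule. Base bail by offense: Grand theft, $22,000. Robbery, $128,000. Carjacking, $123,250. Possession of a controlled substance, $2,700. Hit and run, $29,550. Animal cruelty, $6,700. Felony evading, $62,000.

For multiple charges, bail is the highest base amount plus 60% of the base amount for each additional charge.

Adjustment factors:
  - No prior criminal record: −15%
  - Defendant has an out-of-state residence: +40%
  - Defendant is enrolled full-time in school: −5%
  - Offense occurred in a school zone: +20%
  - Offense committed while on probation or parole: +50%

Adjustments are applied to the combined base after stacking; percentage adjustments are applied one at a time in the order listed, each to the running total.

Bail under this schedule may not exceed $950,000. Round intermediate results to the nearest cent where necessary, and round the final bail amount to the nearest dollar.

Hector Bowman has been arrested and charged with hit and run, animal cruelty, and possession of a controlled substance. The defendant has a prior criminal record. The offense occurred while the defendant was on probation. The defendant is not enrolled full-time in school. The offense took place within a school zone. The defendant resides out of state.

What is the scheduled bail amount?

Base amounts from the schedule: hit and run $29,550; animal cruelty $6,700; possession of a controlled substance $2,700.
Stacking rule: highest base plus 60% of each additional charge. Highest is hit and run at $29,550. Additional: $6,700 × 60% = $4,020; $2,700 × 60% = $1,620. Combined base = $29,550 + $5,640 = $35,190.
Defendant has an out-of-state residence (+40%): $35,190 × 1.4 = $49,266.
Offense occurred in a school zone (+20%): $49,266 × 1.2 = $59,119.20.
Offense committed while on probation or parole (+50%): $59,119.20 × 1.5 = $88,678.80.
$88,678.80 is within the $950,000 maximum.
Rounded to the nearest dollar: $88,679.

$88,679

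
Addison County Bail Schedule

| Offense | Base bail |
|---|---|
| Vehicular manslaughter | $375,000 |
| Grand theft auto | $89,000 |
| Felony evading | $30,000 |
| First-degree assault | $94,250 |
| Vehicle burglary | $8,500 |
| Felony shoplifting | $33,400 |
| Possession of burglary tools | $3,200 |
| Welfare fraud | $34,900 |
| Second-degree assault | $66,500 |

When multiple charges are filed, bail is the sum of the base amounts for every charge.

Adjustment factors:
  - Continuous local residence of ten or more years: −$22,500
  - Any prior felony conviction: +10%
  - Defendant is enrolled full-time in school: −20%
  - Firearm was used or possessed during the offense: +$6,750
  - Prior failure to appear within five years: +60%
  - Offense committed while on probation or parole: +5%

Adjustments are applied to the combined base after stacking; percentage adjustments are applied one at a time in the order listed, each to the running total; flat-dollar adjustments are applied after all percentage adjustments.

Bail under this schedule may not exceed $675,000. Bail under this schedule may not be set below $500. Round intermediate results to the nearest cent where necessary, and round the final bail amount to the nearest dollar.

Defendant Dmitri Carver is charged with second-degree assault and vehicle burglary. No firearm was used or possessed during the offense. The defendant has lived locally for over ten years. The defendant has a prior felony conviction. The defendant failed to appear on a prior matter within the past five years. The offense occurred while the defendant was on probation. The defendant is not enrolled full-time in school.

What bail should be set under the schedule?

$116,100

Base amounts from the schedule: second-degree assault $66,500; vehicle burglary $8,500.
Stacking rule: sum of all bases. $66,500 + $8,500 = $75,000.
Any prior felony conviction (+10%): $75,000 × 1.1 = $82,500.
Prior failure to appear within five years (+60%): $82,500 × 1.6 = $132,000.
Offense committed while on probation or parole (+5%): $132,000 × 1.05 = $138,600.
Continuous local residence of ten or more years (−$22,500 flat): $138,600 − $22,500 = $116,100.
$116,100 is within the $675,000 maximum.
$116,100 is at or above the $500 minimum.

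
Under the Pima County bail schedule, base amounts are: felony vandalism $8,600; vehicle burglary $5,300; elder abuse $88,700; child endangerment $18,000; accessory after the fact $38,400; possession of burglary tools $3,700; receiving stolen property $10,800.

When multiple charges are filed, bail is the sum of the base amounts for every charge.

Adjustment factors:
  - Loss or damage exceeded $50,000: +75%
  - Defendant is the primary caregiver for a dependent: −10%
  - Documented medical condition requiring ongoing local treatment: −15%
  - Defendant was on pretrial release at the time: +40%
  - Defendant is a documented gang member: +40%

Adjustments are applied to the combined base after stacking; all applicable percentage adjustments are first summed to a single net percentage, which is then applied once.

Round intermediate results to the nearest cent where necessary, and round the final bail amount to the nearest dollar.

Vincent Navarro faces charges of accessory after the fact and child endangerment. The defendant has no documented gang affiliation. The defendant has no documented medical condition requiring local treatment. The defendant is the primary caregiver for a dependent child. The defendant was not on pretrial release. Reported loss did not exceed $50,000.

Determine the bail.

Base amounts from the schedule: accessory after the fact $38,400; child endangerment $18,000.
Stacking rule: sum of all bases. $38,400 + $18,000 = $56,400.
Defendant is the primary caregiver for a dependent (−10%): $56,400 × 0.9 = $50,760.

$50,760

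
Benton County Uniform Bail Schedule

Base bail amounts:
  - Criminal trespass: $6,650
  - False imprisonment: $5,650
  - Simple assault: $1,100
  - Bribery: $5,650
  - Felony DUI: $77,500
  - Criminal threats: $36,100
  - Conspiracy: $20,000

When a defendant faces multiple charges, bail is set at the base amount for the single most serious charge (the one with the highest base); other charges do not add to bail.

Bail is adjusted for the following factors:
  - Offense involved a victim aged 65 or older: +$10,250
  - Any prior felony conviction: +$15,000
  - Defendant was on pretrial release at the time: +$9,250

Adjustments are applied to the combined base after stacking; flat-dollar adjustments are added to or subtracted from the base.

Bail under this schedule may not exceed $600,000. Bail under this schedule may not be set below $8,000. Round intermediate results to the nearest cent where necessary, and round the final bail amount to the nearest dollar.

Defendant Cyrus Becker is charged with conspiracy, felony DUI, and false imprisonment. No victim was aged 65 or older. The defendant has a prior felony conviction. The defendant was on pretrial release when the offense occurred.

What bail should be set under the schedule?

Base amounts from the schedule: conspiracy $20,000; felony DUI $77,500; false imprisonment $5,650.
Stacking rule: use the highest base only. Highest is felony DUI at $77,500. Combined base = $77,500.
Any prior felony conviction (+$15,000 flat): $77,500 + $15,000 = $92,500.
Defendant was on pretrial release at the time (+$9,250 flat): $92,500 + $9,250 = $101,750.
$101,750 is within the $600,000 maximum.
$101,750 is at or above the $8,000 minimum.

$101,750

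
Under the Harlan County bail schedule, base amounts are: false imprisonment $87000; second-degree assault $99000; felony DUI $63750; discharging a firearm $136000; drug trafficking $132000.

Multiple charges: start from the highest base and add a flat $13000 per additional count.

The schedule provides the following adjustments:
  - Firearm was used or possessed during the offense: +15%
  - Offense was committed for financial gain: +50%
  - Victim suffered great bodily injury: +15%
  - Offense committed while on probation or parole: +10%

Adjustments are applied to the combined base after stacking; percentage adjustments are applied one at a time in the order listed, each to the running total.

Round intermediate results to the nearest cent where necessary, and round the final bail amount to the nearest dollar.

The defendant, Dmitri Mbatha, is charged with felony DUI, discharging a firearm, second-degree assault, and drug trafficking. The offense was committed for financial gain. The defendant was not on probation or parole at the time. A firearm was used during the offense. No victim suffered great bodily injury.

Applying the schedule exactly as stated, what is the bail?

$301875

Base amounts from the schedule: felony DUI $63750; discharging a firearm $136000; second-degree assault $99000; drug trafficking $132000.
Stacking rule: highest base plus $13000 per additional charge. Highest is discharging a firearm at $136000; 3 additional charges → +$39000. Combined base = $175000.
Firearm was used or possessed during the offense (+15%): $175000 × 1.15 = $201250.
Offense was committed for financial gain (+50%): $201250 × 1.5 = $301875.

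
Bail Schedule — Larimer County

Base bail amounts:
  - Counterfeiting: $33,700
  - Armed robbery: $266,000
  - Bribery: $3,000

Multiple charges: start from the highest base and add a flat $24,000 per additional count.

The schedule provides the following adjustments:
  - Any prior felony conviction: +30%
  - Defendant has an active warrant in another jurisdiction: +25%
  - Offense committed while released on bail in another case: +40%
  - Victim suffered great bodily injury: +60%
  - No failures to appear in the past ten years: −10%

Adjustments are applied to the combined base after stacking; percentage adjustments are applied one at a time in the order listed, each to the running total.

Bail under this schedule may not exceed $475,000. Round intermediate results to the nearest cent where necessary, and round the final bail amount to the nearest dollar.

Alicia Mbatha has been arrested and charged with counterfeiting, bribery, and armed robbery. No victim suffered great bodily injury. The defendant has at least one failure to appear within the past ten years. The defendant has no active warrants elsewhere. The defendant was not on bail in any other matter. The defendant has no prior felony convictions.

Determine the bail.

Base amounts from the schedule: counterfeiting $33,700; bribery $3,000; armed robbery $266,000.
Stacking rule: highest base plus $24,000 per additional charge. Highest is armed robbery at $266,000; 2 additional charges → +$48,000. Combined base = $314,000.
No adjustment factors apply to this defendant.
$314,000 is within the $475,000 maximum.

$314,000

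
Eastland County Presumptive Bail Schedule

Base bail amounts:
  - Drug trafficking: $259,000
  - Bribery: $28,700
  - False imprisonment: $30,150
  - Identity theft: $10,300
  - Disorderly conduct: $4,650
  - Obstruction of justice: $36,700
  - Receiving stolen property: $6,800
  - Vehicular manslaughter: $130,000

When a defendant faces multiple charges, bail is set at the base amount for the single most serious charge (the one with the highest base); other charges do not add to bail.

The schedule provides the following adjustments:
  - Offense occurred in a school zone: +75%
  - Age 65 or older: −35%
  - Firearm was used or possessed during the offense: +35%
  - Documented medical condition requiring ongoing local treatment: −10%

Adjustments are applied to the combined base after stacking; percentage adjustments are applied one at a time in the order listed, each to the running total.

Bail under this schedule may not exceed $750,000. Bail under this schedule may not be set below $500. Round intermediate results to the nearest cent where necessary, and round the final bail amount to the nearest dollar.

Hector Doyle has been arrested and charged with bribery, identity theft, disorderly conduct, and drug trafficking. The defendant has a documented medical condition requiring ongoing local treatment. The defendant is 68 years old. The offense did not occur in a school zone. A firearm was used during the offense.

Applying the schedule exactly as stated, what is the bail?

Base amounts from the schedule: bribery $28,700; identity theft $10,300; disorderly conduct $4,650; drug trafficking $259,000.
Stacking rule: use the highest base only. Highest is drug trafficking at $259,000. Combined base = $259,000.
Age 65 or older (−35%): $259,000 × 0.65 = $168,350.
Firearm was used or possessed during the offense (+35%): $168,350 × 1.35 = $227,272.50.
Documented medical condition requiring ongoing local treatment (−10%): $227,272.50 × 0.9 = $204,545.25.
$204,545.25 is within the $750,000 maximum.
$204,545.25 is at or above the $500 minimum.
Rounded to the nearest dollar: $204,545.

$204,545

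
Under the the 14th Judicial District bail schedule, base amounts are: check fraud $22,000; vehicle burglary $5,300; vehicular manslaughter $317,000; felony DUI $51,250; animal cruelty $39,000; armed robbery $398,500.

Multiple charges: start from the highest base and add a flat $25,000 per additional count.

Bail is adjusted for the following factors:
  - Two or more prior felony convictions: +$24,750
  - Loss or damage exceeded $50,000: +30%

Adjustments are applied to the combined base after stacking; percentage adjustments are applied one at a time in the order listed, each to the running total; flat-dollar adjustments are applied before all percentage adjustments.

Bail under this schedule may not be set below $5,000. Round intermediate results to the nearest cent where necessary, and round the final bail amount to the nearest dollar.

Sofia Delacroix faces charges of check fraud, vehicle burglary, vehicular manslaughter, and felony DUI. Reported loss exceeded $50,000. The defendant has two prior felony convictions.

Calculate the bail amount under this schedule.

Base amounts from the schedule: check fraud $22,000; vehicle burglary $5,300; vehicular manslaughter $317,000; felony DUI $51,250.
Stacking rule: highest base plus $25,000 per additional charge. Highest is vehicular manslaughter at $317,000; 3 additional charges → +$75,000. Combined base = $392,000.
Two or more prior felony convictions (+$24,750 flat): $392,000 + $24,750 = $416,750.
Loss or damage exceeded $50,000 (+30%): $416,750 × 1.3 = $541,775.
$541,775 is at or above the $5,000 minimum.

$541,775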